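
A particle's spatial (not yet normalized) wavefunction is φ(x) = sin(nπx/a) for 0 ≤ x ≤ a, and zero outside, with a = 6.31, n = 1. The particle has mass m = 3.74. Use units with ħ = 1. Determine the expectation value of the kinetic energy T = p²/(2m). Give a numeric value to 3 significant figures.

T = −(ħ²/2m) d²/dx², so ⟨T⟩ = −(ħ²/2m) ∫ φ*·φ'' dx / ∫|φ|² dx; with m = 3.74.
d/dx sin(nπx/a) = (nπ/a)·cos(nπx/a) and d²/dx² sin(nπx/a) = −(nπ/a)²·sin(nπx/a); on 0 ≤ x ≤ a, ∫sin²(nπx/a) dx = a/2 and ∫sin(nπx/a)·cos(nπx/a) dx = 0.
State is unnormalized: ∫|φ|² dx = 3.1550, and ∫φ*·(−ħ²/2m · φ'') dx = 0.10455, so ⟨T⟩ = 0.10455 / 3.1550.
⟨T⟩ = 0.033139.

0.0331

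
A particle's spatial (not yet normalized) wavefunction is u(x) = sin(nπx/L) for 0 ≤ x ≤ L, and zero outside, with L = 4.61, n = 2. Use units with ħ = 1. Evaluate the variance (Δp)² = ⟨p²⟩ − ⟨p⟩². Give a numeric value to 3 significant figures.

1.86

Compute ⟨p⟩ and ⟨p²⟩ separately; (Δp)² = ⟨p²⟩ − ⟨p⟩².
d/dx sin(nπx/L) = (nπ/L)·cos(nπx/L) and d²/dx² sin(nπx/L) = −(nπ/L)²·sin(nπx/L); on 0 ≤ x ≤ L, ∫sin²(nπx/L) dx = L/2 and ∫sin(nπx/L)·cos(nπx/L) dx = 0.
Normalization: ∫|u|² dx = 2.3050.
⟨p⟩ = 0.0000 and ⟨p²⟩ = 1.8576.
(Δp)² = 1.8576 − (0.0000)² = 1.8576.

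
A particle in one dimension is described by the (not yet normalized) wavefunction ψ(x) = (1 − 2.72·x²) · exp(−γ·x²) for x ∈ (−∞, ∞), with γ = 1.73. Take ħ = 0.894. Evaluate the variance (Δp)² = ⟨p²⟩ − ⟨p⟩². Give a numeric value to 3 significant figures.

5.85

Compute ⟨p⟩ and ⟨p²⟩ separately; (Δp)² = ⟨p²⟩ − ⟨p⟩².
Expand each integrand as polynomial × e^(−2γx²) and use ∫x^(2j)·e^(−2γx²) dx = (2j−1)!!/(4γ)^j · √(π/(2γ)), odd powers → 0; here √(π/(2γ)) = 0.95288. Differentiate with the product rule, d/dx e^(−γx²) = −2γx·e^(−γx²).
Normalization: ∫|ψ|² dx = 0.64545.
⟨p⟩ = 0.0000 and ⟨p²⟩ = 5.8535.
(Δp)² = 5.8535 − (0.0000)² = 5.8535.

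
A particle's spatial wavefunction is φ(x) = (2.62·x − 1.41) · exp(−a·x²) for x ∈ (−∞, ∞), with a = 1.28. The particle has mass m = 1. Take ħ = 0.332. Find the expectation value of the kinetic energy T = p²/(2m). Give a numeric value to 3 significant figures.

0.127

T = −(ħ²/2m) d²/dx², so ⟨T⟩ = −(ħ²/2m) ∫ φ*·φ'' dx / ∫|φ|² dx; with m = 1.
Expand each integrand as polynomial × e^(−2ax²) and use ∫x^(2j)·e^(−2ax²) dx = (2j−1)!!/(4a)^j · √(π/(2a)), odd powers → 0; here √(π/(2a)) = 1.1078. Differentiate with the product rule, d/dx e^(−ax²) = −2ax·e^(−ax²).
State is unnormalized: ∫|φ|² dx = 3.6876, and ∫φ*·(−ħ²/2m · φ'') dx = 0.46968, so ⟨T⟩ = 0.46968 / 3.6876.
⟨T⟩ = 0.12737.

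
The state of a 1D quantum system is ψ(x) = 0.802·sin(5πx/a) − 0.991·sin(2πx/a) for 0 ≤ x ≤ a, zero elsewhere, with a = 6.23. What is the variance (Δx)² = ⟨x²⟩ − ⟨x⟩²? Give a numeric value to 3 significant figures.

2.89

Compute ⟨x⟩ and ⟨x²⟩ separately, then (Δx)² = ⟨x²⟩ − ⟨x⟩².
On 0 ≤ x ≤ a (j ≠ l): ∫sin²(jπx/a) dx = a/2, ∫sin(jπx/a)·sin(lπx/a) dx = 0; diagonal moments ∫x·sin²(jπx/a) dx = a²/4, ∫x²·sin²(jπx/a) dx = a³·(1/6 − 1/(4j²π²)); cross terms ∫x·sin(jπx/a)·sin(lπx/a) dx = 0 for j + l even and −4jla²/(π²(j² − l²)²) for j + l odd, ∫x²·sin(jπx/a)·sin(lπx/a) dx = (−1)^(j+l)·4jla³/(π²(j² − l²)²); higher powers the same way via product-to-sum and parts.
Normalization: ∫|ψ|² dx = 5.0628.
⟨x⟩ = 3.2270 and ⟨x²⟩ = 13.307.
(Δx)² = 13.307 − (3.2270)² = 2.8937.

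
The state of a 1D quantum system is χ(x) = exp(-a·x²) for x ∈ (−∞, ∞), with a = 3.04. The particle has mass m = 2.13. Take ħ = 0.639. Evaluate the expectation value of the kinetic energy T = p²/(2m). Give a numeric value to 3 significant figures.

0.291

T = −(ħ²/2m) d²/dx², so ⟨T⟩ = −(ħ²/2m) ∫ χ*·χ'' dx / ∫|χ|² dx; with m = 2.13.
Gaussian moments: ∫x^(2j)·e^(−2ax²) dx = (2j−1)!!/(4a)^j · √(π/(2a)), odd powers integrate to 0; here √(π/(2a)) = 0.71882. Derivatives: d/dx e^(−ax²) = −2ax·e^(−ax²), d²/dx² e^(−ax²) = (4a²x² − 2a)·e^(−ax²).
State is unnormalized: ∫|χ|² dx = 0.71882, and ∫χ*·(−ħ²/2m · χ'') dx = 0.20945, so ⟨T⟩ = 0.20945 / 0.71882.
⟨T⟩ = 0.29138.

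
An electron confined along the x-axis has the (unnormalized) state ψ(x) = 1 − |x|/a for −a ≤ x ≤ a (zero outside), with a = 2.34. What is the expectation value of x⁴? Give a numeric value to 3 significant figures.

0.857

⟨x⁴⟩ = ∫ x⁴·|ψ|² dx / ∫|ψ|² dx (integrals over the domain).
ψ is even, so ∫ over [−a, a] = 2∫₀ᵃ with ψ = 1 − x/a there: ∫₀ᵃ (1 − x/a)² dx = a/3, ∫₀ᵃ x²(1 − x/a)² dx = a³/30, ∫₀ᵃ x⁴(1 − x/a)² dx = a⁵/105.
State is unnormalized: ∫|ψ|² dx = 1.5600, and ∫ψ*·x⁴·ψ dx = 1.3363, so ⟨x⁴⟩ = 1.3363 / 1.5600.
⟨x⁴⟩ = 0.85663.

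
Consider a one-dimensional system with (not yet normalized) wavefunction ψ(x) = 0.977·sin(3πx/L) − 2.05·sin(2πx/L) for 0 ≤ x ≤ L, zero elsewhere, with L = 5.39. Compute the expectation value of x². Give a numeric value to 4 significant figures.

13.74

⟨x²⟩ = ∫ x²·|ψ|² dx / ∫|ψ|² dx (integrals over the domain).
On 0 ≤ x ≤ L (j ≠ l): ∫sin²(jπx/L) dx = L/2, ∫sin(jπx/L)·sin(lπx/L) dx = 0; diagonal moments ∫x·sin²(jπx/L) dx = L²/4, ∫x²·sin²(jπx/L) dx = L³·(1/6 − 1/(4j²π²)); cross terms ∫x·sin(jπx/L)·sin(lπx/L) dx = 0 for j + l even and −4jlL²/(π²(j² − l²)²) for j + l odd, ∫x²·sin(jπx/L)·sin(lπx/L) dx = (−1)^(j+l)·4jlL³/(π²(j² − l²)²); higher powers the same way via product-to-sum and parts.
State is unnormalized: ∫|ψ|² dx = 13.898, and ∫ψ*·x²·ψ dx = 191.01, so ⟨x²⟩ = 191.01 / 13.898.
⟨x²⟩ = 13.744.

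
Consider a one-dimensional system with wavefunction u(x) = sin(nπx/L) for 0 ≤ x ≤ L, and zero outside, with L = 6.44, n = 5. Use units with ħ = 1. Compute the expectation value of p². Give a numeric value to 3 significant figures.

p² u = −ħ² d²u/dx²; ⟨p²⟩ = −ħ² ∫ u*·u'' dx / ∫|u|² dx.
d/dx sin(nπx/L) = (nπ/L)·cos(nπx/L) and d²/dx² sin(nπx/L) = −(nπ/L)²·sin(nπx/L); on 0 ≤ x ≤ L, ∫sin²(nπx/L) dx = L/2 and ∫sin(nπx/L)·cos(nπx/L) dx = 0.
State is unnormalized: ∫|u|² dx = 3.2200, and ∫u*·(−ħ² u'') dx = 19.157, so ⟨p²⟩ = 19.157 / 3.2200.
⟨p²⟩ = 5.9493.

5.95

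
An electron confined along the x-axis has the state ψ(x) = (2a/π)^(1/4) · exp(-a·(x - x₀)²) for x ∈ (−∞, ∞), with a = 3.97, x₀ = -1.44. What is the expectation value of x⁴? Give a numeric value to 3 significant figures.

⟨x⁴⟩ = ∫ x⁴·|ψ|² dx (integrals over the domain).
Gaussian moments (u = x − x₀): ∫u^(2j)·e^(−2au²) du = (2j−1)!!/(4a)^j · √(π/(2a)), odd powers integrate to 0; here √(π/(2a)) = 0.62902.
⟨x⁴⟩ = 5.0952.

5.10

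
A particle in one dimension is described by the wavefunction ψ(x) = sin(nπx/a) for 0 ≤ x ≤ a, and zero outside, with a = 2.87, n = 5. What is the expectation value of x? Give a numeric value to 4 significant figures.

⟨x⟩ = ∫ x·|ψ|² dx / ∫|ψ|² dx (integrals over the domain).
With sin²θ = (1 − cos2θ)/2 on 0 ≤ x ≤ a: ∫sin²(nπx/a) dx = a/2, ∫x·sin²(nπx/a) dx = a²/4, ∫x²·sin²(nπx/a) dx = a³·(1/6 − 1/(4n²π²)); higher powers xᵏ the same way, integrating xᵏ·cos(2nπx/a) by parts.
State is unnormalized: ∫|ψ|² dx = 1.4350, and ∫ψ*·x·ψ dx = 2.0592, so ⟨x⟩ = 2.0592 / 1.4350.
⟨x⟩ = 1.4350.

1.435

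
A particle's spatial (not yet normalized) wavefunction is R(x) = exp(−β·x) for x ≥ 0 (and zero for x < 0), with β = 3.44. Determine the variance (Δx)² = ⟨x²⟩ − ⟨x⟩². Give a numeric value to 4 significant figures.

0.02113

Compute ⟨x⟩ and ⟨x²⟩ separately, then (Δx)² = ⟨x²⟩ − ⟨x⟩².
Every integrand reduces to terms xʲ·e^(−2βx) on [0, ∞); use ∫₀^∞ xʲ·e^(−2βx) dx = j!/(2β)^(j+1).
Normalization: ∫|R|² dx = 0.14535.
⟨x⟩ = 0.14535 and ⟨x²⟩ = 0.042253.
(Δx)² = 0.042253 − (0.14535)² = 0.021126.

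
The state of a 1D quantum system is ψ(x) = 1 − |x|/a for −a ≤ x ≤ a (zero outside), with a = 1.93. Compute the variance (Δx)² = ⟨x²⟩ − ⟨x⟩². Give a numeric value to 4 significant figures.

0.3725

Compute ⟨x⟩ and ⟨x²⟩ separately, then (Δx)² = ⟨x²⟩ − ⟨x⟩².
ψ is even, so ∫ over [−a, a] = 2∫₀ᵃ with ψ = 1 − x/a there: ∫₀ᵃ (1 − x/a)² dx = a/3, ∫₀ᵃ x²(1 − x/a)² dx = a³/30, ∫₀ᵃ x⁴(1 − x/a)² dx = a⁵/105.
Normalization: ∫|ψ|² dx = 1.2867.
⟨x⟩ = 0.0000 and ⟨x²⟩ = 0.37249.
(Δx)² = 0.37249 − (0.0000)² = 0.37249.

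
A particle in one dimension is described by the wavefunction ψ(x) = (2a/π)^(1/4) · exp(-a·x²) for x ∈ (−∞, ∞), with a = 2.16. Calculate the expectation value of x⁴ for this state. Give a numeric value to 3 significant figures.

⟨x⁴⟩ = ∫ x⁴·|ψ|² dx (integrals over the domain).
Gaussian moments: ∫x^(2j)·e^(−2ax²) dx = (2j−1)!!/(4a)^j · √(π/(2a)), odd powers integrate to 0; here √(π/(2a)) = 0.85277.
⟨x⁴⟩ = 0.040188.

0.0402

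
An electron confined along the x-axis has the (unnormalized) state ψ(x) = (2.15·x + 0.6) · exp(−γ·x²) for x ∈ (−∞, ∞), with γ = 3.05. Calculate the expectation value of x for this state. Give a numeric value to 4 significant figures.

0.2862

⟨x⟩ = ∫ x·|ψ|² dx / ∫|ψ|² dx (integrals over the domain).
Expand each integrand as polynomial × e^(−2γx²) and use ∫x^(2j)·e^(−2γx²) dx = (2j−1)!!/(4γ)^j · √(π/(2γ)), odd powers → 0; here √(π/(2γ)) = 0.71765.
State is unnormalized: ∫|ψ|² dx = 0.53026, and ∫ψ*·x·ψ dx = 0.15176, so ⟨x⟩ = 0.15176 / 0.53026.
⟨x⟩ = 0.28621.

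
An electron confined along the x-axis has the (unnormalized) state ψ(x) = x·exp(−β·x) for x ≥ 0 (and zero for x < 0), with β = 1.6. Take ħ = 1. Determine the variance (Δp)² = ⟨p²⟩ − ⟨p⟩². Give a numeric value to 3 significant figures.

Compute ⟨p⟩ and ⟨p²⟩ separately; (Δp)² = ⟨p²⟩ − ⟨p⟩².
Differentiate x·exp(−β·x) with the product rule; every integrand then reduces to terms xʲ·e^(−2βx) on [0, ∞), with ∫₀^∞ xʲ·e^(−2βx) dx = j!/(2β)^(j+1).
Normalization: ∫|ψ|² dx = 0.061035.
⟨p⟩ = 0.0000 and ⟨p²⟩ = 2.5600.
(Δp)² = 2.5600 − (0.0000)² = 2.5600.

2.56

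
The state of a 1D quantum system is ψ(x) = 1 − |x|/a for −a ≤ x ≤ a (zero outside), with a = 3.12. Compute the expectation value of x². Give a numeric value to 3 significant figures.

⟨x²⟩ = ∫ x²·|ψ|² dx / ∫|ψ|² dx (integrals over the domain).
ψ is even, so ∫ over [−a, a] = 2∫₀ᵃ with ψ = 1 − x/a there: ∫₀ᵃ (1 − x/a)² dx = a/3, ∫₀ᵃ x²(1 − x/a)² dx = a³/30, ∫₀ᵃ x⁴(1 − x/a)² dx = a⁵/105.
State is unnormalized: ∫|ψ|² dx = 2.0800, and ∫ψ*·x²·ψ dx = 2.0248, so ⟨x²⟩ = 2.0248 / 2.0800.
⟨x²⟩ = 0.97344.

0.973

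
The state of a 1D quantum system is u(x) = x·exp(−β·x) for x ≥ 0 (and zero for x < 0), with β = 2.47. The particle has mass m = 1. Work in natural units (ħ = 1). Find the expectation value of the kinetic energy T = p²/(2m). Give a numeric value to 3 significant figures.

T = −(ħ²/2m) d²/dx², so ⟨T⟩ = −(ħ²/2m) ∫ u*·u'' dx / ∫|u|² dx; with m = 1.
Differentiate x·exp(−β·x) with the product rule; every integrand then reduces to terms xʲ·e^(−2βx) on [0, ∞), with ∫₀^∞ xʲ·e^(−2βx) dx = j!/(2β)^(j+1).
State is unnormalized: ∫|u|² dx = 0.016590, and ∫u*·(−ħ²/2m · u'') dx = 0.050607, so ⟨T⟩ = 0.050607 / 0.016590.
⟨T⟩ = 3.0505.

3.05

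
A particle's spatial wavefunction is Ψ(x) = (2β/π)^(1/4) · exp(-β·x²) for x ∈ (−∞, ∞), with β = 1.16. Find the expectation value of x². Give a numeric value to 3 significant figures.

⟨x²⟩ = ∫ x²·|Ψ|² dx (integrals over the domain).
Gaussian moments: ∫x^(2j)·e^(−2βx²) dx = (2j−1)!!/(4β)^j · √(π/(2β)), odd powers integrate to 0; here √(π/(2β)) = 1.1637.
⟨x²⟩ = 0.21552.

0.216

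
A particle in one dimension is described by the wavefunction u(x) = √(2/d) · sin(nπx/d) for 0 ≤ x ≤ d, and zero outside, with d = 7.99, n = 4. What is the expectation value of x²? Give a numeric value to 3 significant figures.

⟨x²⟩ = ∫ x²·|u|² dx (integrals over the domain).
With sin²θ = (1 − cos2θ)/2 on 0 ≤ x ≤ d: ∫sin²(nπx/d) dx = d/2, ∫x·sin²(nπx/d) dx = d²/4, ∫x²·sin²(nπx/d) dx = d³·(1/6 − 1/(4n²π²)); higher powers xᵏ the same way, integrating xᵏ·cos(2nπx/d) by parts.
⟨x²⟩ = 21.078.

21.1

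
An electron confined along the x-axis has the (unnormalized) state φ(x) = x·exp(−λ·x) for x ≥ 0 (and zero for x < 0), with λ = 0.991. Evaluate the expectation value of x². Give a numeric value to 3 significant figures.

3.05

⟨x²⟩ = ∫ x²·|φ|² dx / ∫|φ|² dx (integrals over the domain).
Every integrand reduces to terms xʲ·e^(−2λx) on [0, ∞); use ∫₀^∞ xʲ·e^(−2λx) dx = j!/(2λ)^(j+1).
State is unnormalized: ∫|φ|² dx = 0.25687, and ∫φ*·x²·φ dx = 0.78468, so ⟨x²⟩ = 0.78468 / 0.25687.
⟨x²⟩ = 3.0547.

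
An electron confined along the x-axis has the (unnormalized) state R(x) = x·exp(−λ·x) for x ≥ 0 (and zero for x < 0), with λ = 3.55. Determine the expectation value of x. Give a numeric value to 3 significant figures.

⟨x⟩ = ∫ x·|R|² dx / ∫|R|² dx (integrals over the domain).
Every integrand reduces to terms xʲ·e^(−2λx) on [0, ∞); use ∫₀^∞ xʲ·e^(−2λx) dx = j!/(2λ)^(j+1).
State is unnormalized: ∫|R|² dx = 0.0055880, and ∫R*·x·R dx = 0.0023611, so ⟨x⟩ = 0.0023611 / 0.0055880.
⟨x⟩ = 0.42254.

0.423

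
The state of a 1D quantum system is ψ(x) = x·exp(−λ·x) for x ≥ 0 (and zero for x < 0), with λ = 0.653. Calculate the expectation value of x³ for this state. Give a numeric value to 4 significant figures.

⟨x³⟩ = ∫ x³·|ψ|² dx / ∫|ψ|² dx (integrals over the domain).
Every integrand reduces to terms xʲ·e^(−2λx) on [0, ∞); use ∫₀^∞ xʲ·e^(−2λx) dx = j!/(2λ)^(j+1).
State is unnormalized: ∫|ψ|² dx = 0.89784, and ∫ψ*·x³·ψ dx = 24.184, so ⟨x³⟩ = 24.184 / 0.89784.
⟨x³⟩ = 26.935.

26.94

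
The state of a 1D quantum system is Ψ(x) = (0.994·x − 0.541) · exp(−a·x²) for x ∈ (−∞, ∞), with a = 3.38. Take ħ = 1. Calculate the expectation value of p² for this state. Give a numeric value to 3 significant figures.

4.73

p² Ψ = −ħ² d²Ψ/dx²; ⟨p²⟩ = −ħ² ∫ Ψ*·Ψ'' dx / ∫|Ψ|² dx.
Expand each integrand as polynomial × e^(−2ax²) and use ∫x^(2j)·e^(−2ax²) dx = (2j−1)!!/(4a)^j · √(π/(2a)), odd powers → 0; here √(π/(2a)) = 0.68171. Differentiate with the product rule, d/dx e^(−ax²) = −2ax·e^(−ax²).
State is unnormalized: ∫|Ψ|² dx = 0.24934, and ∫Ψ*·(−ħ² Ψ'') dx = 1.1796, so ⟨p²⟩ = 1.1796 / 0.24934.
⟨p²⟩ = 4.7307.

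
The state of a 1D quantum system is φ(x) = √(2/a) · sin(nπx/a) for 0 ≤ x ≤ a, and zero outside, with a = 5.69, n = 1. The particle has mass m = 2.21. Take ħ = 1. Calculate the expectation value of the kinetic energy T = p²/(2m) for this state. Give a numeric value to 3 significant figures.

0.0690

T = −(ħ²/2m) d²/dx², so ⟨T⟩ = −(ħ²/2m) ∫ φ*·φ'' dx; with m = 2.21.
d/dx sin(nπx/a) = (nπ/a)·cos(nπx/a) and d²/dx² sin(nπx/a) = −(nπ/a)²·sin(nπx/a); on 0 ≤ x ≤ a, ∫sin²(nπx/a) dx = a/2 and ∫sin(nπx/a)·cos(nπx/a) dx = 0.
⟨T⟩ = 0.068969.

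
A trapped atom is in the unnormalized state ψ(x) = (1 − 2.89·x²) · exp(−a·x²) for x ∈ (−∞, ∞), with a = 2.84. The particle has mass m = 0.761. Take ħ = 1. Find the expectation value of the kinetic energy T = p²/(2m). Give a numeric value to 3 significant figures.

T = −(ħ²/2m) d²/dx², so ⟨T⟩ = −(ħ²/2m) ∫ ψ*·ψ'' dx / ∫|ψ|² dx; with m = 0.761.
Expand each integrand as polynomial × e^(−2ax²) and use ∫x^(2j)·e^(−2ax²) dx = (2j−1)!!/(4a)^j · √(π/(2a)), odd powers → 0; here √(π/(2a)) = 0.74371. Differentiate with the product rule, d/dx e^(−ax²) = −2ax·e^(−ax²).
State is unnormalized: ∫|ψ|² dx = 0.50970, and ∫ψ*·(−ħ²/2m · ψ'') dx = 2.7225, so ⟨T⟩ = 2.7225 / 0.50970.
⟨T⟩ = 5.3413.

5.34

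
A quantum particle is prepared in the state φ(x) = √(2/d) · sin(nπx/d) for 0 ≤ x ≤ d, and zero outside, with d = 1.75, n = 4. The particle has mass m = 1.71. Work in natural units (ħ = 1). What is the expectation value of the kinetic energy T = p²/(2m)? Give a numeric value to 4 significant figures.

T = −(ħ²/2m) d²/dx², so ⟨T⟩ = −(ħ²/2m) ∫ φ*·φ'' dx; with m = 1.71.
d/dx sin(nπx/d) = (nπ/d)·cos(nπx/d) and d²/dx² sin(nπx/d) = −(nπ/d)²·sin(nπx/d); on 0 ≤ x ≤ d, ∫sin²(nπx/d) dx = d/2 and ∫sin(nπx/d)·cos(nπx/d) dx = 0.
⟨T⟩ = 15.077.

15.08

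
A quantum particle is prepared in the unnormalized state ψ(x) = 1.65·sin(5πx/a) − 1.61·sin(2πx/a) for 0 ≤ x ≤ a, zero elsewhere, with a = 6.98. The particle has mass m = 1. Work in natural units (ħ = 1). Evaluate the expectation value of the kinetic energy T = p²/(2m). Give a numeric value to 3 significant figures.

1.49

T = −(ħ²/2m) d²/dx², so ⟨T⟩ = −(ħ²/2m) ∫ ψ*·ψ'' dx / ∫|ψ|² dx; with m = 1.
d²/dx² sin(jπx/a) = −(jπ/a)²·sin(jπx/a); on 0 ≤ x ≤ a, ∫sin²(jπx/a) dx = a/2 and ∫sin(jπx/a)·sin(lπx/a) dx = 0 for j ≠ l, so only diagonal terms survive in ∫|ψ|² and ∫ψ·ψ″; ∫ψ·ψ′ dx = [ψ²/2] between the walls = 0.
State is unnormalized: ∫|ψ|² dx = 18.548, and ∫ψ*·(−ħ²/2m · ψ'') dx = 27.725, so ⟨T⟩ = 27.725 / 18.548.
⟨T⟩ = 1.4948.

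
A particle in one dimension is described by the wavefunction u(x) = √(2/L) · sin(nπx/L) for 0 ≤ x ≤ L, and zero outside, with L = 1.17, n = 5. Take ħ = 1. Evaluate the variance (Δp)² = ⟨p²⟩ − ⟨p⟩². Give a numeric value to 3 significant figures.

Compute ⟨p⟩ and ⟨p²⟩ separately; (Δp)² = ⟨p²⟩ − ⟨p⟩².
d/dx sin(nπx/L) = (nπ/L)·cos(nπx/L) and d²/dx² sin(nπx/L) = −(nπ/L)²·sin(nπx/L); on 0 ≤ x ≤ L, ∫sin²(nπx/L) dx = L/2 and ∫sin(nπx/L)·cos(nπx/L) dx = 0.
⟨p⟩ = 0.0000 and ⟨p²⟩ = 180.25.
(Δp)² = 180.25 − (0.0000)² = 180.25.

180.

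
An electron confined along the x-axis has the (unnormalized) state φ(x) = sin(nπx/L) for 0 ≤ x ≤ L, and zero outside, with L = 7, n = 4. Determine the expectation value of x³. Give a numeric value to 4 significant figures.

84.12

⟨x³⟩ = ∫ x³·|φ|² dx / ∫|φ|² dx (integrals over the domain).
With sin²θ = (1 − cos2θ)/2 on 0 ≤ x ≤ L: ∫sin²(nπx/L) dx = L/2, ∫x·sin²(nπx/L) dx = L²/4, ∫x²·sin²(nπx/L) dx = L³·(1/6 − 1/(4n²π²)); higher powers xᵏ the same way, integrating xᵏ·cos(2nπx/L) by parts.
State is unnormalized: ∫|φ|² dx = 3.5000, and ∫φ*·x³·φ dx = 294.42, so ⟨x³⟩ = 294.42 / 3.5000.
⟨x³⟩ = 84.121.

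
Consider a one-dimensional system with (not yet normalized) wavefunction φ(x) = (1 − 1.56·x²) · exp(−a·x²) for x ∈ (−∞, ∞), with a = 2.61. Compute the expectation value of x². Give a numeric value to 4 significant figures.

0.05466

⟨x²⟩ = ∫ x²·|φ|² dx / ∫|φ|² dx (integrals over the domain).
Expand each integrand as polynomial × e^(−2ax²) and use ∫x^(2j)·e^(−2ax²) dx = (2j−1)!!/(4a)^j · √(π/(2a)), odd powers → 0; here √(π/(2a)) = 0.77578.
State is unnormalized: ∫|φ|² dx = 0.59590, and ∫φ*·x²·φ dx = 0.032574, so ⟨x²⟩ = 0.032574 / 0.59590.
⟨x²⟩ = 0.054664.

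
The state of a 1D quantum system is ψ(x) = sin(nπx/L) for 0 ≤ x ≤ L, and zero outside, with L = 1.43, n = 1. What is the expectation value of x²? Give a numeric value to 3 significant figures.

⟨x²⟩ = ∫ x²·|ψ|² dx / ∫|ψ|² dx (integrals over the domain).
With sin²θ = (1 − cos2θ)/2 on 0 ≤ x ≤ L: ∫sin²(nπx/L) dx = L/2, ∫x·sin²(nπx/L) dx = L²/4, ∫x²·sin²(nπx/L) dx = L³·(1/6 − 1/(4n²π²)); higher powers xᵏ the same way, integrating xᵏ·cos(2nπx/L) by parts.
State is unnormalized: ∫|ψ|² dx = 0.71500, and ∫ψ*·x²·ψ dx = 0.41330, so ⟨x²⟩ = 0.41330 / 0.71500.
⟨x²⟩ = 0.57804.

0.578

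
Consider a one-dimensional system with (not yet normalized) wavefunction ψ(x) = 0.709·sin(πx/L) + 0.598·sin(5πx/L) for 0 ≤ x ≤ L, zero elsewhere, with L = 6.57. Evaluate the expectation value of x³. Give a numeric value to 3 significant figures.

⟨x³⟩ = ∫ x³·|ψ|² dx / ∫|ψ|² dx (integrals over the domain).
On 0 ≤ x ≤ L (j ≠ l): ∫sin²(jπx/L) dx = L/2, ∫sin(jπx/L)·sin(lπx/L) dx = 0; diagonal moments ∫x·sin²(jπx/L) dx = L²/4, ∫x²·sin²(jπx/L) dx = L³·(1/6 − 1/(4j²π²)); cross terms ∫x·sin(jπx/L)·sin(lπx/L) dx = 0 for j + l even and −4jlL²/(π²(j² − l²)²) for j + l odd, ∫x²·sin(jπx/L)·sin(lπx/L) dx = (−1)^(j+l)·4jlL³/(π²(j² − l²)²); higher powers the same way via product-to-sum and parts.
State is unnormalized: ∫|ψ|² dx = 2.8260, and ∫ψ*·x³·ψ dx = 172.10, so ⟨x³⟩ = 172.10 / 2.8260.
⟨x³⟩ = 60.898.

60.9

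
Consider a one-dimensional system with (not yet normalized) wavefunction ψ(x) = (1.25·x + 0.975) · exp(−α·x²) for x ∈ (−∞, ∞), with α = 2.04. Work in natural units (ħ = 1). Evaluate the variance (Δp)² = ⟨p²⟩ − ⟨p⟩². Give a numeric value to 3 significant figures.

2.72

Compute ⟨p⟩ and ⟨p²⟩ separately; (Δp)² = ⟨p²⟩ − ⟨p⟩².
Expand each integrand as polynomial × e^(−2αx²) and use ∫x^(2j)·e^(−2αx²) dx = (2j−1)!!/(4α)^j · √(π/(2α)), odd powers → 0; here √(π/(2α)) = 0.87750. Differentiate with the product rule, d/dx e^(−αx²) = −2αx·e^(−αx²).
Normalization: ∫|ψ|² dx = 1.0022.
⟨p⟩ = 0.0000 and ⟨p²⟩ = 2.7240.
(Δp)² = 2.7240 − (0.0000)² = 2.7240.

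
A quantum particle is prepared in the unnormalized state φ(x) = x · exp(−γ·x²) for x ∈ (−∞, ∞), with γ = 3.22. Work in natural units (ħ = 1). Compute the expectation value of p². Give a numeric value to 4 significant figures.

9.660

p² φ = −ħ² d²φ/dx²; ⟨p²⟩ = −ħ² ∫ φ*·φ'' dx / ∫|φ|² dx.
Expand each integrand as polynomial × e^(−2γx²) and use ∫x^(2j)·e^(−2γx²) dx = (2j−1)!!/(4γ)^j · √(π/(2γ)), odd powers → 0; here √(π/(2γ)) = 0.69844. Differentiate with the product rule, d/dx e^(−γx²) = −2γx·e^(−γx²).
State is unnormalized: ∫|φ|² dx = 0.054227, and ∫φ*·(−ħ² φ'') dx = 0.52383, so ⟨p²⟩ = 0.52383 / 0.054227.
⟨p²⟩ = 9.6600.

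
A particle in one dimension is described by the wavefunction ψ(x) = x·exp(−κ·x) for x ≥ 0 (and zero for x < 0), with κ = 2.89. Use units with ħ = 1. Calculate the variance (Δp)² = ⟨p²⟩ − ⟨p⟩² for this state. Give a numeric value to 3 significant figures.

8.35

Compute ⟨p⟩ and ⟨p²⟩ separately; (Δp)² = ⟨p²⟩ − ⟨p⟩².
Differentiate x·exp(−κ·x) with the product rule; every integrand then reduces to terms xʲ·e^(−2κx) on [0, ∞), with ∫₀^∞ xʲ·e^(−2κx) dx = j!/(2κ)^(j+1).
Normalization: ∫|ψ|² dx = 0.010357.
⟨p⟩ = 0.0000 and ⟨p²⟩ = 8.3521.
(Δp)² = 8.3521 − (0.0000)² = 8.3521.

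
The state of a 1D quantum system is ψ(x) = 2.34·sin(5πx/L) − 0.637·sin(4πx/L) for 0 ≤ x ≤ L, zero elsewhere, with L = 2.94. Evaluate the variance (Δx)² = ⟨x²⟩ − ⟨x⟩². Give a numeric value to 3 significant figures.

Compute ⟨x⟩ and ⟨x²⟩ separately, then (Δx)² = ⟨x²⟩ − ⟨x⟩².
On 0 ≤ x ≤ L (j ≠ l): ∫sin²(jπx/L) dx = L/2, ∫sin(jπx/L)·sin(lπx/L) dx = 0; diagonal moments ∫x·sin²(jπx/L) dx = L²/4, ∫x²·sin²(jπx/L) dx = L³·(1/6 − 1/(4j²π²)); cross terms ∫x·sin(jπx/L)·sin(lπx/L) dx = 0 for j + l even and −4jlL²/(π²(j² − l²)²) for j + l odd, ∫x²·sin(jπx/L)·sin(lπx/L) dx = (−1)^(j+l)·4jlL³/(π²(j² − l²)²); higher powers the same way via product-to-sum and parts.
Normalization: ∫|ψ|² dx = 8.6456.
⟨x⟩ = 1.7683 and ⟨x²⟩ = 3.7399.
(Δx)² = 3.7399 − (1.7683)² = 0.61315.

0.613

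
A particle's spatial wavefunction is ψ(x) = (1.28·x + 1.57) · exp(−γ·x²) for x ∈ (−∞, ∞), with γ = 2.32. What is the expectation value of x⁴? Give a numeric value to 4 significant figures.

⟨x⁴⟩ = ∫ x⁴·|ψ|² dx / ∫|ψ|² dx (integrals over the domain).
Expand each integrand as polynomial × e^(−2γx²) and use ∫x^(2j)·e^(−2γx²) dx = (2j−1)!!/(4γ)^j · √(π/(2γ)), odd powers → 0; here √(π/(2γ)) = 0.82284.
State is unnormalized: ∫|ψ|² dx = 2.1735, and ∫ψ*·x⁴·ψ dx = 0.095958, so ⟨x⁴⟩ = 0.095958 / 2.1735.
⟨x⁴⟩ = 0.044149.

0.04415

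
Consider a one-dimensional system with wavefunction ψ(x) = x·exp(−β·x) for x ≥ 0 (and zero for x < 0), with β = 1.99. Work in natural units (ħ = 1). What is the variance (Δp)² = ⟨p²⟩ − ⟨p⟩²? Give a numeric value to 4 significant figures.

Compute ⟨p⟩ and ⟨p²⟩ separately; (Δp)² = ⟨p²⟩ − ⟨p⟩².
Differentiate x·exp(−β·x) with the product rule; every integrand then reduces to terms xʲ·e^(−2βx) on [0, ∞), with ∫₀^∞ xʲ·e^(−2βx) dx = j!/(2β)^(j+1).
Normalization: ∫|ψ|² dx = 0.031723.
⟨p⟩ = 0.0000 and ⟨p²⟩ = 3.9601.
(Δp)² = 3.9601 − (0.0000)² = 3.9601.

3.960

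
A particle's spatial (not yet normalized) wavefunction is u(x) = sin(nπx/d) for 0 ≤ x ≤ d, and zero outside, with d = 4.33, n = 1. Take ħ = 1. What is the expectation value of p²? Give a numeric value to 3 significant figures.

p² u = −ħ² d²u/dx²; ⟨p²⟩ = −ħ² ∫ u*·u'' dx / ∫|u|² dx.
d/dx sin(nπx/d) = (nπ/d)·cos(nπx/d) and d²/dx² sin(nπx/d) = −(nπ/d)²·sin(nπx/d); on 0 ≤ x ≤ d, ∫sin²(nπx/d) dx = d/2 and ∫sin(nπx/d)·cos(nπx/d) dx = 0.
State is unnormalized: ∫|u|² dx = 2.1650, and ∫u*·(−ħ² u'') dx = 1.1397, so ⟨p²⟩ = 1.1397 / 2.1650.
⟨p²⟩ = 0.52641.

0.526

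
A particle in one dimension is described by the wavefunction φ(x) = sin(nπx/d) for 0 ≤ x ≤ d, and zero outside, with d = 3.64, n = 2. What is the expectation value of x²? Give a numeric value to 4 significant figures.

⟨x²⟩ = ∫ x²·|φ|² dx / ∫|φ|² dx (integrals over the domain).
With sin²θ = (1 − cos2θ)/2 on 0 ≤ x ≤ d: ∫sin²(nπx/d) dx = d/2, ∫x·sin²(nπx/d) dx = d²/4, ∫x²·sin²(nπx/d) dx = d³·(1/6 − 1/(4n²π²)); higher powers xᵏ the same way, integrating xᵏ·cos(2nπx/d) by parts.
State is unnormalized: ∫|φ|² dx = 1.8200, and ∫φ*·x²·φ dx = 7.7327, so ⟨x²⟩ = 7.7327 / 1.8200.
⟨x²⟩ = 4.2487.

4.249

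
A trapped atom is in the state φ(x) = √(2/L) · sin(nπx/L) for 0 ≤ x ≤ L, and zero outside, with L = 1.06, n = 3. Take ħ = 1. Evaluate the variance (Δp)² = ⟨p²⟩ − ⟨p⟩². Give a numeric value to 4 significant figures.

79.06

Compute ⟨p⟩ and ⟨p²⟩ separately; (Δp)² = ⟨p²⟩ − ⟨p⟩².
d/dx sin(nπx/L) = (nπ/L)·cos(nπx/L) and d²/dx² sin(nπx/L) = −(nπ/L)²·sin(nπx/L); on 0 ≤ x ≤ L, ∫sin²(nπx/L) dx = L/2 and ∫sin(nπx/L)·cos(nπx/L) dx = 0.
⟨p⟩ = 0.0000 and ⟨p²⟩ = 79.055.
(Δp)² = 79.055 − (0.0000)² = 79.055.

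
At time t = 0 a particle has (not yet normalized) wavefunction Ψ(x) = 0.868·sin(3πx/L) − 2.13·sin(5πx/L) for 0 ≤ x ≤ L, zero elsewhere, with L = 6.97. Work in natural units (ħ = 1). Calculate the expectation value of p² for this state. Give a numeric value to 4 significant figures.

4.616

p² Ψ = −ħ² d²Ψ/dx²; ⟨p²⟩ = −ħ² ∫ Ψ*·Ψ'' dx / ∫|Ψ|² dx.
d²/dx² sin(jπx/L) = −(jπ/L)²·sin(jπx/L); on 0 ≤ x ≤ L, ∫sin²(jπx/L) dx = L/2 and ∫sin(jπx/L)·sin(lπx/L) dx = 0 for j ≠ l, so only diagonal terms survive in ∫|Ψ|² and ∫Ψ·Ψ″; ∫Ψ·Ψ′ dx = [Ψ²/2] between the walls = 0.
State is unnormalized: ∫|Ψ|² dx = 18.437, and ∫Ψ*·(−ħ² Ψ'') dx = 85.105, so ⟨p²⟩ = 85.105 / 18.437.
⟨p²⟩ = 4.6160.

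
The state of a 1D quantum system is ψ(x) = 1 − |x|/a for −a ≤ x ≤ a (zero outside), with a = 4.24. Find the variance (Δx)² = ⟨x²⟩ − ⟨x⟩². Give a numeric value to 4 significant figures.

1.798

Compute ⟨x⟩ and ⟨x²⟩ separately, then (Δx)² = ⟨x²⟩ − ⟨x⟩².
ψ is even, so ∫ over [−a, a] = 2∫₀ᵃ with ψ = 1 − x/a there: ∫₀ᵃ (1 − x/a)² dx = a/3, ∫₀ᵃ x²(1 − x/a)² dx = a³/30, ∫₀ᵃ x⁴(1 − x/a)² dx = a⁵/105.
Normalization: ∫|ψ|² dx = 2.8267.
⟨x⟩ = 0.0000 and ⟨x²⟩ = 1.7978.
(Δx)² = 1.7978 − (0.0000)² = 1.7978.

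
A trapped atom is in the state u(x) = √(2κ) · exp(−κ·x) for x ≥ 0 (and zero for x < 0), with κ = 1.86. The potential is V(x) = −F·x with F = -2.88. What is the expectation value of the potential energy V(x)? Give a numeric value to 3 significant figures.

⟨V⟩ = ∫ V(x)·|u|² dx.
Every integrand reduces to terms xʲ·e^(−2κx) on [0, ∞); use ∫₀^∞ xʲ·e^(−2κx) dx = j!/(2κ)^(j+1).
⟨V⟩ = 0.77419.

0.774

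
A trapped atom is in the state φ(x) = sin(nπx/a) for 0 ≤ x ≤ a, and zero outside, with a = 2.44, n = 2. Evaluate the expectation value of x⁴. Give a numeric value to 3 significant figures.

6.23

⟨x⁴⟩ = ∫ x⁴·|φ|² dx / ∫|φ|² dx (integrals over the domain).
With sin²θ = (1 − cos2θ)/2 on 0 ≤ x ≤ a: ∫sin²(nπx/a) dx = a/2, ∫x·sin²(nπx/a) dx = a²/4, ∫x²·sin²(nπx/a) dx = a³·(1/6 − 1/(4n²π²)); higher powers xᵏ the same way, integrating xᵏ·cos(2nπx/a) by parts.
State is unnormalized: ∫|φ|² dx = 1.2200, and ∫φ*·x⁴·φ dx = 7.5949, so ⟨x⁴⟩ = 7.5949 / 1.2200.
⟨x⁴⟩ = 6.2253.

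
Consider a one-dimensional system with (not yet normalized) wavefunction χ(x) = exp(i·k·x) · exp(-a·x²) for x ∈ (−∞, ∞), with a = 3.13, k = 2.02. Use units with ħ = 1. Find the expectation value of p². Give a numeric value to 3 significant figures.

p² χ = −ħ² d²χ/dx²; ⟨p²⟩ = −ħ² ∫ χ*·χ'' dx / ∫|χ|² dx.
Gaussian moments: ∫x^(2j)·e^(−2ax²) dx = (2j−1)!!/(4a)^j · √(π/(2a)), odd powers integrate to 0; here √(π/(2a)) = 0.70842. Derivatives: χ′ = (ik − 2ax)·χ, χ″ = ((ik − 2ax)² − 2a)·χ; the odd-in-x pieces drop out.
State is unnormalized: ∫|χ|² dx = 0.70842, and ∫χ*·(−ħ² χ'') dx = 5.1080, so ⟨p²⟩ = 5.1080 / 0.70842.
⟨p²⟩ = 7.2104.

7.21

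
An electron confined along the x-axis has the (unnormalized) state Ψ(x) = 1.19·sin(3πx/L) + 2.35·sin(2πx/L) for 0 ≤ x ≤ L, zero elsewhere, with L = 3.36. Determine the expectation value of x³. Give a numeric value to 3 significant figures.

⟨x³⟩ = ∫ x³·|Ψ|² dx / ∫|Ψ|² dx (integrals over the domain).
On 0 ≤ x ≤ L (j ≠ l): ∫sin²(jπx/L) dx = L/2, ∫sin(jπx/L)·sin(lπx/L) dx = 0; diagonal moments ∫x·sin²(jπx/L) dx = L²/4, ∫x²·sin²(jπx/L) dx = L³·(1/6 − 1/(4j²π²)); cross terms ∫x·sin(jπx/L)·sin(lπx/L) dx = 0 for j + l even and −4jlL²/(π²(j² − l²)²) for j + l odd, ∫x²·sin(jπx/L)·sin(lπx/L) dx = (−1)^(j+l)·4jlL³/(π²(j² − l²)²); higher powers the same way via product-to-sum and parts.
State is unnormalized: ∫|Ψ|² dx = 11.657, and ∫Ψ*·x³·Ψ dx = 42.928, so ⟨x³⟩ = 42.928 / 11.657.
⟨x³⟩ = 3.6827.

3.68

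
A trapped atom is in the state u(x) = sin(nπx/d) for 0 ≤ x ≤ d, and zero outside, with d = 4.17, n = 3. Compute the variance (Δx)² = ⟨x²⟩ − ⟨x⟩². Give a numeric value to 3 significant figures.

1.35

Compute ⟨x⟩ and ⟨x²⟩ separately, then (Δx)² = ⟨x²⟩ − ⟨x⟩².
With sin²θ = (1 − cos2θ)/2 on 0 ≤ x ≤ d: ∫sin²(nπx/d) dx = d/2, ∫x·sin²(nπx/d) dx = d²/4, ∫x²·sin²(nπx/d) dx = d³·(1/6 − 1/(4n²π²)); higher powers xᵏ the same way, integrating xᵏ·cos(2nπx/d) by parts.
Normalization: ∫|u|² dx = 2.0850.
⟨x⟩ = 2.0850 and ⟨x²⟩ = 5.6984.
(Δx)² = 5.6984 − (2.0850)² = 1.3512.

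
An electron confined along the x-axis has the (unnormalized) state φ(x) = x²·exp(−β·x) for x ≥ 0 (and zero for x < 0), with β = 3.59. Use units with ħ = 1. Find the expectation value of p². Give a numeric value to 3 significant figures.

p² φ = −ħ² d²φ/dx²; ⟨p²⟩ = −ħ² ∫ φ*·φ'' dx / ∫|φ|² dx.
Differentiate x²·exp(−β·x) with the product rule; every integrand then reduces to terms xʲ·e^(−2βx) on [0, ∞), with ∫₀^∞ xʲ·e^(−2βx) dx = j!/(2β)^(j+1).
State is unnormalized: ∫|φ|² dx = 0.0012577, and ∫φ*·(−ħ² φ'') dx = 0.0054033, so ⟨p²⟩ = 0.0054033 / 0.0012577.
⟨p²⟩ = 4.2960.

4.30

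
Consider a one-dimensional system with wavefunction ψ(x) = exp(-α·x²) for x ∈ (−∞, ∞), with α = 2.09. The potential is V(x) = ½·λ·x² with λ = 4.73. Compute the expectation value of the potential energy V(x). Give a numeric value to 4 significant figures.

0.2829

⟨V⟩ = ∫ V(x)·|ψ|² dx / ∫|ψ|² dx.
Gaussian moments: ∫x^(2j)·e^(−2αx²) dx = (2j−1)!!/(4α)^j · √(π/(2α)), odd powers integrate to 0; here √(π/(2α)) = 0.86694.
State is unnormalized: ∫|ψ|² dx = 0.86694, and ∫ψ*·V(x)·ψ dx = 0.24525, so ⟨V⟩ = 0.24525 / 0.86694.
⟨V⟩ = 0.28289.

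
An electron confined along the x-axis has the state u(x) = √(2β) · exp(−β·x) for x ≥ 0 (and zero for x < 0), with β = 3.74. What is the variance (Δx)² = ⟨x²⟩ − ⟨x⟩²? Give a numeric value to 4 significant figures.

0.01787

Compute ⟨x⟩ and ⟨x²⟩ separately, then (Δx)² = ⟨x²⟩ − ⟨x⟩².
Every integrand reduces to terms xʲ·e^(−2βx) on [0, ∞); use ∫₀^∞ xʲ·e^(−2βx) dx = j!/(2β)^(j+1).
⟨x⟩ = 0.13369 and ⟨x²⟩ = 0.035746.
(Δx)² = 0.035746 − (0.13369)² = 0.017873.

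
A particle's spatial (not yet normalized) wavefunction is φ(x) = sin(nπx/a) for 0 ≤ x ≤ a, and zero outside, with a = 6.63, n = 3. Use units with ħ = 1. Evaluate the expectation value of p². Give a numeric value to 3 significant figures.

2.02

p² φ = −ħ² d²φ/dx²; ⟨p²⟩ = −ħ² ∫ φ*·φ'' dx / ∫|φ|² dx.
d/dx sin(nπx/a) = (nπ/a)·cos(nπx/a) and d²/dx² sin(nπx/a) = −(nπ/a)²·sin(nπx/a); on 0 ≤ x ≤ a, ∫sin²(nπx/a) dx = a/2 and ∫sin(nπx/a)·cos(nπx/a) dx = 0.
State is unnormalized: ∫|φ|² dx = 3.3150, and ∫φ*·(−ħ² φ'') dx = 6.6988, so ⟨p²⟩ = 6.6988 / 3.3150.
⟨p²⟩ = 2.0208.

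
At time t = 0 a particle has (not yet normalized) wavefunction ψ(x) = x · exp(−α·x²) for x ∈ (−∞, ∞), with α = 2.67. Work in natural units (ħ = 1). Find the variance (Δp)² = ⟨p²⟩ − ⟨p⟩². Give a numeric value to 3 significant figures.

8.01

Compute ⟨p⟩ and ⟨p²⟩ separately; (Δp)² = ⟨p²⟩ − ⟨p⟩².
Expand each integrand as polynomial × e^(−2αx²) and use ∫x^(2j)·e^(−2αx²) dx = (2j−1)!!/(4α)^j · √(π/(2α)), odd powers → 0; here √(π/(2α)) = 0.76702. Differentiate with the product rule, d/dx e^(−αx²) = −2αx·e^(−αx²).
Normalization: ∫|ψ|² dx = 0.071818.
⟨p⟩ = 0.0000 and ⟨p²⟩ = 8.0100.
(Δp)² = 8.0100 − (0.0000)² = 8.0100.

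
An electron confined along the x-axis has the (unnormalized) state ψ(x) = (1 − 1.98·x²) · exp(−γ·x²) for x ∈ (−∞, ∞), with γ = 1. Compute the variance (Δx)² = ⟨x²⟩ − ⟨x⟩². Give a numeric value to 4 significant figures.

0.5722

Compute ⟨x⟩ and ⟨x²⟩ separately, then (Δx)² = ⟨x²⟩ − ⟨x⟩².
Expand each integrand as polynomial × e^(−2γx²) and use ∫x^(2j)·e^(−2γx²) dx = (2j−1)!!/(4γ)^j · √(π/(2γ)), odd powers → 0; here √(π/(2γ)) = 1.2533.
Normalization: ∫|ψ|² dx = 0.93381.
⟨x⟩ = 0.0000 and ⟨x²⟩ = 0.57222.
(Δx)² = 0.57222 − (0.0000)² = 0.57222.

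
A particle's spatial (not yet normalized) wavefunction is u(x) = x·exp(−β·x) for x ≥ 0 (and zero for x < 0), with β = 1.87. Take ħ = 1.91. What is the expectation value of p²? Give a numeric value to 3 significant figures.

p² u = −ħ² d²u/dx²; ⟨p²⟩ = −ħ² ∫ u*·u'' dx / ∫|u|² dx.
Differentiate x·exp(−β·x) with the product rule; every integrand then reduces to terms xʲ·e^(−2βx) on [0, ∞), with ∫₀^∞ xʲ·e^(−2βx) dx = j!/(2β)^(j+1).
State is unnormalized: ∫|u|² dx = 0.038231, and ∫u*·(−ħ² u'') dx = 0.48771, so ⟨p²⟩ = 0.48771 / 0.038231.
⟨p²⟩ = 12.757.

12.8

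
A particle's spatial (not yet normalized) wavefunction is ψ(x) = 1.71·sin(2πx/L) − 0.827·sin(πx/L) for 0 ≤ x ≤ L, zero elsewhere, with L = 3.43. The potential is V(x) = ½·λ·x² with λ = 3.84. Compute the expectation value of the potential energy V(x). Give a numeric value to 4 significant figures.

10.27

⟨V⟩ = ∫ V(x)·|ψ|² dx / ∫|ψ|² dx.
On 0 ≤ x ≤ L (j ≠ l): ∫sin²(jπx/L) dx = L/2, ∫sin(jπx/L)·sin(lπx/L) dx = 0; diagonal moments ∫x·sin²(jπx/L) dx = L²/4, ∫x²·sin²(jπx/L) dx = L³·(1/6 − 1/(4j²π²)); cross terms ∫x·sin(jπx/L)·sin(lπx/L) dx = 0 for j + l even and −4jlL²/(π²(j² − l²)²) for j + l odd, ∫x²·sin(jπx/L)·sin(lπx/L) dx = (−1)^(j+l)·4jlL³/(π²(j² − l²)²); higher powers the same way via product-to-sum and parts.
State is unnormalized: ∫|ψ|² dx = 6.1878, and ∫ψ*·V(x)·ψ dx = 63.550, so ⟨V⟩ = 63.550 / 6.1878.
⟨V⟩ = 10.270.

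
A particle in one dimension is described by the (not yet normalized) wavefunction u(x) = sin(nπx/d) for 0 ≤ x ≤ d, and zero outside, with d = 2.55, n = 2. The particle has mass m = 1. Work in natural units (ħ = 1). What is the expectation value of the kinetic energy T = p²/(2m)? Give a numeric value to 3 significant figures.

T = −(ħ²/2m) d²/dx², so ⟨T⟩ = −(ħ²/2m) ∫ u*·u'' dx / ∫|u|² dx; with m = 1.
d/dx sin(nπx/d) = (nπ/d)·cos(nπx/d) and d²/dx² sin(nπx/d) = −(nπ/d)²·sin(nπx/d); on 0 ≤ x ≤ d, ∫sin²(nπx/d) dx = d/2 and ∫sin(nπx/d)·cos(nπx/d) dx = 0.
State is unnormalized: ∫|u|² dx = 1.2750, and ∫u*·(−ħ²/2m · u'') dx = 3.8704, so ⟨T⟩ = 3.8704 / 1.2750.
⟨T⟩ = 3.0356.

3.04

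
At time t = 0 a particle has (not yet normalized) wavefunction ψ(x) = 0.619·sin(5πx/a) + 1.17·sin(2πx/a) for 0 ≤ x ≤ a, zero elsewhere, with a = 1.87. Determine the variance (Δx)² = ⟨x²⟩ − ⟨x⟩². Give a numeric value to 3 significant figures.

0.254

Compute ⟨x⟩ and ⟨x²⟩ separately, then (Δx)² = ⟨x²⟩ − ⟨x⟩².
On 0 ≤ x ≤ a (j ≠ l): ∫sin²(jπx/a) dx = a/2, ∫sin(jπx/a)·sin(lπx/a) dx = 0; diagonal moments ∫x·sin²(jπx/a) dx = a²/4, ∫x²·sin²(jπx/a) dx = a³·(1/6 − 1/(4j²π²)); cross terms ∫x·sin(jπx/a)·sin(lπx/a) dx = 0 for j + l even and −4jla²/(π²(j² − l²)²) for j + l odd, ∫x²·sin(jπx/a)·sin(lπx/a) dx = (−1)^(j+l)·4jla³/(π²(j² − l²)²); higher powers the same way via product-to-sum and parts.
Normalization: ∫|ψ|² dx = 1.6382.
⟨x⟩ = 0.90658 and ⟨x²⟩ = 1.0763.
(Δx)² = 1.0763 − (0.90658)² = 0.25445.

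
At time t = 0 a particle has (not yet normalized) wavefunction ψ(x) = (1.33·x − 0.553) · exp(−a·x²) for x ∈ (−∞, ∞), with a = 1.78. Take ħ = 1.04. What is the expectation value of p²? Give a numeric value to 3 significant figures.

p² ψ = −ħ² d²ψ/dx²; ⟨p²⟩ = −ħ² ∫ ψ*·ψ'' dx / ∫|ψ|² dx.
Expand each integrand as polynomial × e^(−2ax²) and use ∫x^(2j)·e^(−2ax²) dx = (2j−1)!!/(4a)^j · √(π/(2a)), odd powers → 0; here √(π/(2a)) = 0.93940. Differentiate with the product rule, d/dx e^(−ax²) = −2ax·e^(−ax²).
State is unnormalized: ∫|ψ|² dx = 0.52066, and ∫ψ*·(−ħ² ψ'') dx = 1.9011, so ⟨p²⟩ = 1.9011 / 0.52066.
⟨p²⟩ = 3.6512.

3.65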